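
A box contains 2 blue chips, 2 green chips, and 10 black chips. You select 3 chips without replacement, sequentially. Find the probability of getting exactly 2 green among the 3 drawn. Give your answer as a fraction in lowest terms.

One ordering (green drawn first) has probability 2/14 × 1/13 × 12/12 = 24/2184 = 1/91.
There are C(3,2) = 3 such orderings, each equally likely, so P = 3 × 1/91 = 3/91.

3/91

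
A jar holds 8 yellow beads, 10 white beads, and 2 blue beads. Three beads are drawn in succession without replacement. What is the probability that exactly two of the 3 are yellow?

28/95

One ordering (yellow drawn first) has probability 8/20 × 7/19 × 12/18 = 672/6840 = 28/285.
There are C(3,2) = 3 such orderings, each equally likely, so P = 3 × 28/285 = 28/95.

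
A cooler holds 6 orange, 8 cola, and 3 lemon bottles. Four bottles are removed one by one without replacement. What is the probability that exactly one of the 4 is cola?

One ordering (cola drawn first) has probability 8/17 × 9/16 × 8/15 × 7/14 = 4032/57120 = 6/85.
There are C(4,1) = 4 such orderings, each equally likely, so P = 4 × 6/85 = 24/85.

24/85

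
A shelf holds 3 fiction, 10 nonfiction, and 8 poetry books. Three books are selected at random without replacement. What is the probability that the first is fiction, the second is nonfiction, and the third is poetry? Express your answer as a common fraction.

4/133

Chain rule:
P = 3/21 × 10/20 × 8/19 = 240/7980 = 4/133.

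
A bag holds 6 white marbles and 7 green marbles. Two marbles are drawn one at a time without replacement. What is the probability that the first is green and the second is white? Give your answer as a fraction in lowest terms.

7/26

Multiply the probability of each draw given the previous ones:
P = 7/13 × 6/12 = 42/156 = 7/26.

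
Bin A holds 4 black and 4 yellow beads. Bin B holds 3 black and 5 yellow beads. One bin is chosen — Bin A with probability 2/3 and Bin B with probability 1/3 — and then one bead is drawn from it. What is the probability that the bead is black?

11/24

From Bin A: P(black) = 4/8.
From Bin B: P(black) = 3/8.
Total probability = (2/3)(4/8) + (1/3)(3/8) = 11/24.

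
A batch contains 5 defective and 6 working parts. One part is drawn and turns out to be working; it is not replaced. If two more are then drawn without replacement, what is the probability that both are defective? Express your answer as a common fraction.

After the first draw, 5 of the remaining 10 parts are defective.
P = 5/10 × 4/9 = 20/90 = 2/9.

2/9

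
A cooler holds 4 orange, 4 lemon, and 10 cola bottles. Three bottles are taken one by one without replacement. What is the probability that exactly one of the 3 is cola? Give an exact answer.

35/102

One ordering (cola drawn first) has probability 10/18 × 8/17 × 7/16 = 560/4896 = 35/306.
There are C(3,1) = 3 such orderings, each equally likely, so P = 3 × 35/306 = 35/102.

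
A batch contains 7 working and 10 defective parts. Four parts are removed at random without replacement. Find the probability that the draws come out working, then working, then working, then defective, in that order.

Chain rule:
P = 7/17 × 6/16 × 5/15 × 10/14 = 2100/57120 = 5/136.

5/136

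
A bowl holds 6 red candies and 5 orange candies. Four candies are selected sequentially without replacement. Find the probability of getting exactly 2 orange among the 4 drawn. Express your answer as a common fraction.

One ordering (orange drawn first) has probability 5/11 × 4/10 × 6/9 × 5/8 = 600/7920 = 5/66.
There are C(4,2) = 6 such orderings, each equally likely, so P = 6 × 5/66 = 5/11.

5/11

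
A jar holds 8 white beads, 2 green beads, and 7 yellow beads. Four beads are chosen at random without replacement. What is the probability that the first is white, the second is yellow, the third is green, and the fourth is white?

Each draw changes the counts, so multiply the conditional probabilities along the sequence:
P = 8/17 × 7/16 × 2/15 × 7/14 = 784/57120 = 7/510.

7/510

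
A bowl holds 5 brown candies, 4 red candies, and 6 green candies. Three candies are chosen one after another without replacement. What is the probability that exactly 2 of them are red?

66/455

One ordering (red drawn first) has probability 4/15 × 3/14 × 11/13 = 132/2730 = 22/455.
There are C(3,2) = 3 such orderings, each equally likely, so P = 3 × 22/455 = 66/455.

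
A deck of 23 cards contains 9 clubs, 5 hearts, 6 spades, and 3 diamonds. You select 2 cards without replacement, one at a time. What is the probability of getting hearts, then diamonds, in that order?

Each draw changes the counts, so multiply the conditional probabilities along the sequence:
P = 5/23 × 3/22 = 15/506.

15/506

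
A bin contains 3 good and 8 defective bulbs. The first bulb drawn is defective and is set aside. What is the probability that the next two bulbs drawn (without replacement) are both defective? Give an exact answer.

7/15

With the first bulb removed, 7 defective remain out of 10.
P = 7/10 × 6/9 = 42/90 = 7/15.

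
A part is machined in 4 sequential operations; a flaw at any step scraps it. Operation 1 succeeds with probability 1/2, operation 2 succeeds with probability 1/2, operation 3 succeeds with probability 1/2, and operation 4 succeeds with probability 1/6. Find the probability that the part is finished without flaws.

1/48

Multiplying along the chain,
P = 1/2 × 1/2 × 1/2 × 1/6 = 1/48.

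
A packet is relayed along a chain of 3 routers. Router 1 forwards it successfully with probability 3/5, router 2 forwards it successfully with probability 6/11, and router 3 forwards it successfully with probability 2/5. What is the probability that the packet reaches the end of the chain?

36/275

Each stage is reached only if all earlier stages succeed, so
P = 3/5 × 6/11 × 2/5 = 36/275.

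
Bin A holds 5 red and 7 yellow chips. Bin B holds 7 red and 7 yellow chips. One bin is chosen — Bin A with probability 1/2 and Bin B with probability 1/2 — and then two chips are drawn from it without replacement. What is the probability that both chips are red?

82/429

From Bin A: P(both red) = (5/12)(4/11) = 5/33.
From Bin B: P(both red) = (7/14)(6/13) = 3/13.
Total probability = (1/2)(5/33) + (1/2)(3/13) = 82/429.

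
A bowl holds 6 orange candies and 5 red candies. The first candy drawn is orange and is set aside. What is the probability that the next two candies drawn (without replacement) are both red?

With the first candy removed, 5 red remain out of 10.
P = 5/10 × 4/9 = 20/90 = 2/9.

2/9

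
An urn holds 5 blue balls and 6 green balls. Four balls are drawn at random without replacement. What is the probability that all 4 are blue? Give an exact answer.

P = 5/11 × 4/10 × 3/9 × 2/8 = 120/7920 = 1/66.

1/66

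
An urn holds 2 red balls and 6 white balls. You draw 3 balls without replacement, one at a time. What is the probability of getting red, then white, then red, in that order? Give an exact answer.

1/28

Multiply the probability of each draw given the previous ones:
P = 2/8 × 6/7 × 1/6 = 12/336 = 1/28.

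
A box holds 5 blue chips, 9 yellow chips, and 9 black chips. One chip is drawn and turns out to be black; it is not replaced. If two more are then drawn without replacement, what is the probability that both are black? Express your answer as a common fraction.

4/33

After the first draw, 8 of the remaining 22 chips are black.
P = 8/22 × 7/21 = 56/462 = 4/33.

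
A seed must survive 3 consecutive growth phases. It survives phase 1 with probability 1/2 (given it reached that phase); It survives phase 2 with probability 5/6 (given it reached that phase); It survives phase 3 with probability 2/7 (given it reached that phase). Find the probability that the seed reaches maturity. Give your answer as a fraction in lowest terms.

5/42

The events are sequential, so multiply the conditional probabilities:
P = 1/2 × 5/6 × 2/7 = 10/84 = 5/42.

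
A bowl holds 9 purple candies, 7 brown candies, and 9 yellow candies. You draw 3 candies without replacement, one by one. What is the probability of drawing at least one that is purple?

87/115

P(no purple) = 16/25 × 15/24 × 14/23 = 3360/13800 = 28/115.
P(at least one) = 1 − 28/115 = 87/115.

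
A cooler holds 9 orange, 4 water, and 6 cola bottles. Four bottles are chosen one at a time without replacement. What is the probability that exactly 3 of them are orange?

One ordering (orange drawn first) has probability 9/19 × 8/18 × 7/17 × 10/16 = 5040/93024 = 35/646.
There are C(4,3) = 4 such orderings, each equally likely, so P = 4 × 35/646 = 70/323.

70/323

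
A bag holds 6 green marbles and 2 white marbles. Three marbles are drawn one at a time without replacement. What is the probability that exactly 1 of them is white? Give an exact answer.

One ordering (white drawn first) has probability 2/8 × 6/7 × 5/6 = 60/336 = 5/28.
There are C(3,1) = 3 such orderings, each equally likely, so P = 3 × 5/28 = 15/28.

15/28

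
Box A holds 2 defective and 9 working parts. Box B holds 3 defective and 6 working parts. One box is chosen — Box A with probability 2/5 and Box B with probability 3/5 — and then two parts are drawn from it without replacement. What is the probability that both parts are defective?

63/1100

From Box A: P(both defective) = (2/11)(1/10) = 1/55.
From Box B: P(both defective) = (3/9)(2/8) = 1/12.
Total probability = (2/5)(1/55) + (3/5)(1/12) = 63/1100.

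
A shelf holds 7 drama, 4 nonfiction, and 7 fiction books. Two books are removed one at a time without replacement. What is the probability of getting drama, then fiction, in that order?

49/306

Chain rule:
P = 7/18 × 7/17 = 49/306.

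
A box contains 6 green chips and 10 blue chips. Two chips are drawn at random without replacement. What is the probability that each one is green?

P(every draw is green) = 6/16 × 5/15 = 30/240 = 1/8.

1/8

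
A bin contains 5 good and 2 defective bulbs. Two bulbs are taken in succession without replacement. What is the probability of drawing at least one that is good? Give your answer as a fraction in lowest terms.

20/21

P(no good) = 2/7 × 1/6 = 2/42 = 1/21.
P(at least one) = 1 − 1/21 = 20/21.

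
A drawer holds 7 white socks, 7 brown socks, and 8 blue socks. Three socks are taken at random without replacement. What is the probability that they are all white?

1/44

P(every draw is white) = 7/22 × 6/21 × 5/20 = 210/9240 = 1/44.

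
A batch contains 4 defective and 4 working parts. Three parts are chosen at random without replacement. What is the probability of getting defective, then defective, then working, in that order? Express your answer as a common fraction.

1/7

Each draw changes the counts, so multiply the conditional probabilities along the sequence:
P = 4/8 × 3/7 × 4/6 = 48/336 = 1/7.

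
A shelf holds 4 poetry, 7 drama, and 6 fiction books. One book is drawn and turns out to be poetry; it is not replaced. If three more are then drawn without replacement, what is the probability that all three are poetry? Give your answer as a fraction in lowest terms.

After the first draw, 3 of the remaining 16 books are poetry.
P = 3/16 × 2/15 × 1/14 = 6/3360 = 1/560.

1/560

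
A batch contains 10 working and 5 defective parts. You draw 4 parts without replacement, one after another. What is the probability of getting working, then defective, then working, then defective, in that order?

Each draw changes the counts, so multiply the conditional probabilities along the sequence:
P = 10/15 × 5/14 × 9/13 × 4/12 = 1800/32760 = 5/91.

5/91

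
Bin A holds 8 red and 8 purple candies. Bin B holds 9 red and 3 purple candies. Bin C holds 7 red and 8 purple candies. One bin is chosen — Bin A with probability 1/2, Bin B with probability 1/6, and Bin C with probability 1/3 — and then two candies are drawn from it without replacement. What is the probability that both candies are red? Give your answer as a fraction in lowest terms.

From Bin A: P(both red) = (8/16)(7/15) = 7/30.
From Bin B: P(both red) = (9/12)(8/11) = 6/11.
From Bin C: P(both red) = (7/15)(6/14) = 1/5.
Total probability = (1/2)(7/30) + (1/6)(6/11) + (1/3)(1/5) = 181/660.

181/660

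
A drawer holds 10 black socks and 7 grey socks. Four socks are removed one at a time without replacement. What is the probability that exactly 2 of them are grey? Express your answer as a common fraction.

27/68

One ordering (grey drawn first) has probability 7/17 × 6/16 × 10/15 × 9/14 = 3780/57120 = 9/136.
There are C(4,2) = 6 such orderings, each equally likely, so P = 6 × 9/136 = 27/68.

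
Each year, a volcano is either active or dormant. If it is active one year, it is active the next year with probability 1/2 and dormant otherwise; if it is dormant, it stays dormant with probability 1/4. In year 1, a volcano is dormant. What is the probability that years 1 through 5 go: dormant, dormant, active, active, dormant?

3/64

Year 1 is given. For each transition, use the conditional probability from the current state:
P(dormant | dormant) = 1/4; P(active | dormant) = 3/4; P(active | active) = 1/2; P(dormant | active) = 1/2.
P = 1/4 × 3/4 × 1/2 × 1/2 = 3/64.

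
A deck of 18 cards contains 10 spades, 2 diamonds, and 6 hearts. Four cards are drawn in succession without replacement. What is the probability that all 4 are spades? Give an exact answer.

P(all spades) = 10/18 × 9/17 × 8/16 × 7/15 = 5040/73440 = 7/102.

7/102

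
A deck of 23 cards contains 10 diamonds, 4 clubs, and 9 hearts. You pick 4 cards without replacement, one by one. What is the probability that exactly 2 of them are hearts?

One ordering (hearts drawn first) has probability 9/23 × 8/22 × 14/21 × 13/20 = 13104/212520 = 78/1265.
There are C(4,2) = 6 such orderings, each equally likely, so P = 6 × 78/1265 = 468/1265.

468/1265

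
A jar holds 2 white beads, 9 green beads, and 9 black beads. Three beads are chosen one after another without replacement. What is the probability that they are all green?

7/95

P = 9/20 × 8/19 × 7/18 = 504/6840 = 7/95.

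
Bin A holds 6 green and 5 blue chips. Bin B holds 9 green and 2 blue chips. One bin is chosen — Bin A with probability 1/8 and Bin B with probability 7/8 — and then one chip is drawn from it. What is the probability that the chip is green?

From Bin A: P(green) = 6/11.
From Bin B: P(green) = 9/11.
Total probability = (1/8)(6/11) + (7/8)(9/11) = 69/88.

69/88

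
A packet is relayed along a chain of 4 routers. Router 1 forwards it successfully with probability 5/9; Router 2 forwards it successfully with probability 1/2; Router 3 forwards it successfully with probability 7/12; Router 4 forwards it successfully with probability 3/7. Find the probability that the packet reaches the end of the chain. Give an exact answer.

Each stage is reached only if all earlier stages succeed, so
P = 5/9 × 1/2 × 7/12 × 3/7 = 105/1512 = 5/72.

5/72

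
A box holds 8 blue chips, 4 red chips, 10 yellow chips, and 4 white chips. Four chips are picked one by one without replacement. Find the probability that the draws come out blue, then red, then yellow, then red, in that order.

4/1495

Each draw changes the counts, so multiply the conditional probabilities along the sequence:
P = 8/26 × 4/25 × 10/24 × 3/23 = 960/358800 = 4/1495.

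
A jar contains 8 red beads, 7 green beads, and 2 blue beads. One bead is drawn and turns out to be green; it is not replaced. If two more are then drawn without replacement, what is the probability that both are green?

1/8

With the first bead removed, 6 green remain out of 16.
P = 6/16 × 5/15 = 30/240 = 1/8.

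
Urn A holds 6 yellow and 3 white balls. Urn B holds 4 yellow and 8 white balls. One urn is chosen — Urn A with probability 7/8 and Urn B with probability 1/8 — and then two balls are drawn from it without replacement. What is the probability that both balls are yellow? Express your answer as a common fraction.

397/1056

From Urn A: P(both yellow) = (6/9)(5/8) = 5/12.
From Urn B: P(both yellow) = (4/12)(3/11) = 1/11.
Total probability = (7/8)(5/12) + (1/8)(1/11) = 397/1056.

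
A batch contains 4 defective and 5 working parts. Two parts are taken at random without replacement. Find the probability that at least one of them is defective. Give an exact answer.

P(no defective) = 5/9 × 4/8 = 20/72 = 5/18.
P(at least one) = 1 − 5/18 = 13/18.

13/18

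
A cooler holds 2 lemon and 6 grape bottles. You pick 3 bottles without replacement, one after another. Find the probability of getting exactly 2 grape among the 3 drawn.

One ordering (grape drawn first) has probability 6/8 × 5/7 × 2/6 = 60/336 = 5/28.
There are C(3,2) = 3 such orderings, each equally likely, so P = 3 × 5/28 = 15/28.

15/28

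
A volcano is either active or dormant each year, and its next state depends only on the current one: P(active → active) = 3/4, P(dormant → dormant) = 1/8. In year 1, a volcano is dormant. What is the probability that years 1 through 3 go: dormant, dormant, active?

Year 1 is given. For each transition, use the conditional probability from the current state:
P(dormant | dormant) = 1/8; P(active | dormant) = 7/8.
P = 1/8 × 7/8 = 7/64.

7/64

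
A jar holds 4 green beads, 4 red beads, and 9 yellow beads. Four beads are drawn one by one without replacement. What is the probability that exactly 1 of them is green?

286/595

One ordering (green drawn first) has probability 4/17 × 13/16 × 12/15 × 11/14 = 6864/57120 = 143/1190.
There are C(4,1) = 4 such orderings, each equally likely, so P = 4 × 143/1190 = 286/595.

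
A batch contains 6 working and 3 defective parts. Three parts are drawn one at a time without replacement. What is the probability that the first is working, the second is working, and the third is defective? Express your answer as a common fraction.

Multiply the probability of each draw given the previous ones:
P = 6/9 × 5/8 × 3/7 = 90/504 = 5/28.

5/28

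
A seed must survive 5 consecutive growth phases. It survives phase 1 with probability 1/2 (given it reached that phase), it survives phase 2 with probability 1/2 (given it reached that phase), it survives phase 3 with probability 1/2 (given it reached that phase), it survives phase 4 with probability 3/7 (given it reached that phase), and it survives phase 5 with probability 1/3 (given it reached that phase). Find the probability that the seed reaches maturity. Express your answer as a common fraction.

1/56

The events are sequential, so multiply the conditional probabilities:
P = 1/2 × 1/2 × 1/2 × 3/7 × 1/3 = 3/168 = 1/56.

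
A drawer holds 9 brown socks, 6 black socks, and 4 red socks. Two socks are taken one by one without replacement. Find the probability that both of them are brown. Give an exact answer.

4/19

P = 9/19 × 8/18 = 72/342 = 4/19.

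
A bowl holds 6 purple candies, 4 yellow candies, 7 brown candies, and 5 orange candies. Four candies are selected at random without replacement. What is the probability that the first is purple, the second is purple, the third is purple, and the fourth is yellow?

4/1463

Each draw changes the counts, so multiply the conditional probabilities along the sequence:
P = 6/22 × 5/21 × 4/20 × 4/19 = 480/175560 = 4/1463.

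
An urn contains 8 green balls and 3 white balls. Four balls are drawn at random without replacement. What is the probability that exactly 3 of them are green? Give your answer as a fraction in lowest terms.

28/55

One ordering (green drawn first) has probability 8/11 × 7/10 × 6/9 × 3/8 = 1008/7920 = 7/55.
There are C(4,3) = 4 such orderings, each equally likely, so P = 4 × 7/55 = 28/55.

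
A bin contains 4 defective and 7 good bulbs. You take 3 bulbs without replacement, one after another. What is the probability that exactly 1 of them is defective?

One ordering (defective drawn first) has probability 4/11 × 7/10 × 6/9 = 168/990 = 28/165.
There are C(3,1) = 3 such orderings, each equally likely, so P = 3 × 28/165 = 28/55.

28/55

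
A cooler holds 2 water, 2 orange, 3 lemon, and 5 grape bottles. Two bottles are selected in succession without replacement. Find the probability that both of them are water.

P = 2/12 × 1/11 = 2/132 = 1/66.

1/66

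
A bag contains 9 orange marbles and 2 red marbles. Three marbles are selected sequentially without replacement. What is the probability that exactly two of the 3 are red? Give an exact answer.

3/55

One ordering (red drawn first) has probability 2/11 × 1/10 × 9/9 = 18/990 = 1/55.
There are C(3,2) = 3 such orderings, each equally likely, so P = 3 × 1/55 = 3/55.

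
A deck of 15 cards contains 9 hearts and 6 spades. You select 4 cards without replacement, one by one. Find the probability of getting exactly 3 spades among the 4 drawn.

12/91

One ordering (spades drawn first) has probability 6/15 × 5/14 × 4/13 × 9/12 = 1080/32760 = 3/91.
There are C(4,3) = 4 such orderings, each equally likely, so P = 4 × 3/91 = 12/91.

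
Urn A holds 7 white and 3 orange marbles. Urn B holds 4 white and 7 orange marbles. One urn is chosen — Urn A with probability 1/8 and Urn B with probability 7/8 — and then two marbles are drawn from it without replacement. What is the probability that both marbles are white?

203/1320

From Urn A: P(both white) = (7/10)(6/9) = 7/15.
From Urn B: P(both white) = (4/11)(3/10) = 6/55.
Total probability = (1/8)(7/15) + (7/8)(6/55) = 203/1320.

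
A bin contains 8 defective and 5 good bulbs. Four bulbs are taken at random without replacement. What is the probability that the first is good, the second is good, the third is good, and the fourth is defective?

Multiply the probability of each draw given the previous ones:
P = 5/13 × 4/12 × 3/11 × 8/10 = 480/17160 = 4/143.

4/143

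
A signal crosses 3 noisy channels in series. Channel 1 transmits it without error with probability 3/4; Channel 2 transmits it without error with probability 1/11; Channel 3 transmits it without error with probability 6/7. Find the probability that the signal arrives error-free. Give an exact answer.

9/154

Multiplying along the chain,
P = 3/4 × 1/11 × 6/7 = 18/308 = 9/154.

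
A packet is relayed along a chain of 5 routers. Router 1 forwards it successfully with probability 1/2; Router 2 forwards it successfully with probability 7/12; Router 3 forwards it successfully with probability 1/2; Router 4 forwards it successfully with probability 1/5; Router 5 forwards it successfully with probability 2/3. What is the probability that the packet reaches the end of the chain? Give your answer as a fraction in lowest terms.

Multiplying along the chain,
P = 1/2 × 7/12 × 1/2 × 1/5 × 2/3 = 14/720 = 7/360.

7/360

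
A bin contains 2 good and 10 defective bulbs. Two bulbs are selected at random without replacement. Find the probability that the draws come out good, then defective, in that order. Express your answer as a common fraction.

Multiply the probability of each draw given the previous ones:
P = 2/12 × 10/11 = 20/132 = 5/33.

5/33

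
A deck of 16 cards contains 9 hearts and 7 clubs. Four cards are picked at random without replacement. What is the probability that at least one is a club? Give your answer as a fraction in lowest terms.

P(no clubs) = 9/16 × 8/15 × 7/14 × 6/13 = 3024/43680 = 9/130.
P(at least one) = 1 − 9/130 = 121/130.

121/130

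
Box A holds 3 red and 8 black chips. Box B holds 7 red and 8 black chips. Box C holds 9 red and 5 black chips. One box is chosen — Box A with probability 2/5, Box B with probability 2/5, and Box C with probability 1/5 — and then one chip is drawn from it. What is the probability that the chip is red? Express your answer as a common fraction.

From Box A: P(red) = 3/11.
From Box B: P(red) = 7/15.
From Box C: P(red) = 9/14.
Total probability = (2/5)(3/11) + (2/5)(7/15) + (1/5)(9/14) = 4901/11550.

4901/11550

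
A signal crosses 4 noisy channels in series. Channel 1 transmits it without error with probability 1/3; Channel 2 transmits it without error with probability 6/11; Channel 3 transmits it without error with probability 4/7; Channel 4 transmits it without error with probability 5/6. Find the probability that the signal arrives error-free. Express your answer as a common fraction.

20/231

Each stage is reached only if all earlier stages succeed, so
P = 1/3 × 6/11 × 4/7 × 5/6 = 120/1386 = 20/231.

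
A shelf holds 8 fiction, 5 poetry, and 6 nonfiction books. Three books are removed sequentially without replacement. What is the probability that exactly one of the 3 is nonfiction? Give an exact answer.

156/323

One ordering (nonfiction drawn first) has probability 6/19 × 13/18 × 12/17 = 936/5814 = 52/323.
There are C(3,1) = 3 such orderings, each equally likely, so P = 3 × 52/323 = 156/323.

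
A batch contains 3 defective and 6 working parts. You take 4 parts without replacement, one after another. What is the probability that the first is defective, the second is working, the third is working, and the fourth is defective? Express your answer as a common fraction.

Chain rule:
P = 3/9 × 6/8 × 5/7 × 2/6 = 180/3024 = 5/84.

5/84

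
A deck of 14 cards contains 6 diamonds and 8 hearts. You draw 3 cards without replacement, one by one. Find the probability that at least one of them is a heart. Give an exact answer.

P(no hearts) = 6/14 × 5/13 × 4/12 = 120/2184 = 5/91.
P(at least one) = 1 − 5/91 = 86/91.

86/91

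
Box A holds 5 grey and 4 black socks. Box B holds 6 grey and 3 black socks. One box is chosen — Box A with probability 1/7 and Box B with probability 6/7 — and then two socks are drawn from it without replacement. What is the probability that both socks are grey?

From Box A: P(both grey) = (5/9)(4/8) = 5/18.
From Box B: P(both grey) = (6/9)(5/8) = 5/12.
Total probability = (1/7)(5/18) + (6/7)(5/12) = 25/63.

25/63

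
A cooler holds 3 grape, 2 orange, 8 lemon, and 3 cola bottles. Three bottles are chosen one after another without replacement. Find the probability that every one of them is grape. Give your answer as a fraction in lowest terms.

1/560

P(every draw is grape) = 3/16 × 2/15 × 1/14 = 6/3360 = 1/560.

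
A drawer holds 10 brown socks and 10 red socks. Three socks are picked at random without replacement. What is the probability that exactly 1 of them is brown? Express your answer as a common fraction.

15/38

One ordering (brown drawn first) has probability 10/20 × 10/19 × 9/18 = 900/6840 = 5/38.
There are C(3,1) = 3 such orderings, each equally likely, so P = 3 × 5/38 = 15/38.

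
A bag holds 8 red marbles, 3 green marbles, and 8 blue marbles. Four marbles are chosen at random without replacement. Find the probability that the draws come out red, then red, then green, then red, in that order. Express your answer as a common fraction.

Chain rule:
P = 8/19 × 7/18 × 3/17 × 6/16 = 1008/93024 = 7/646.

7/646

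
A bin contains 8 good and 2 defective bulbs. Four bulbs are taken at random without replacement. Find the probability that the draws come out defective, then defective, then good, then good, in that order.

1/45

Each draw changes the counts, so multiply the conditional probabilities along the sequence:
P = 2/10 × 1/9 × 8/8 × 7/7 = 112/5040 = 1/45.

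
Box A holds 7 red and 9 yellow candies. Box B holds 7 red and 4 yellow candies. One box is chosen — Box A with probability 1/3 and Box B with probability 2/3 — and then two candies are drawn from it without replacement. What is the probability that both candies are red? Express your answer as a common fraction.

From Box A: P(both red) = (7/16)(6/15) = 7/40.
From Box B: P(both red) = (7/11)(6/10) = 21/55.
Total probability = (1/3)(7/40) + (2/3)(21/55) = 413/1320.

413/1320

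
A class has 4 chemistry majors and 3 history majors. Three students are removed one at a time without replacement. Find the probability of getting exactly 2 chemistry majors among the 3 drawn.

18/35

One ordering (chemistry majors drawn first) has probability 4/7 × 3/6 × 3/5 = 36/210 = 6/35.
There are C(3,2) = 3 such orderings, each equally likely, so P = 3 × 6/35 = 18/35.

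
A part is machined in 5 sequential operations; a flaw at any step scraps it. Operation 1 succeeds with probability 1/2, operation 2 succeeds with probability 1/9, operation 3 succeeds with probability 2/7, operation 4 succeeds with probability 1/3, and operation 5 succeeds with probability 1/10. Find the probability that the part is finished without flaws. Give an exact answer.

1/1890

Multiplying along the chain,
P = 1/2 × 1/9 × 2/7 × 1/3 × 1/10 = 2/3780 = 1/1890.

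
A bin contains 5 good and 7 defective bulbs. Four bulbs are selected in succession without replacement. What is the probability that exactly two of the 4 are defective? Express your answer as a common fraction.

14/33

One ordering (defective drawn first) has probability 7/12 × 6/11 × 5/10 × 4/9 = 840/11880 = 7/99.
There are C(4,2) = 6 such orderings, each equally likely, so P = 6 × 7/99 = 14/33.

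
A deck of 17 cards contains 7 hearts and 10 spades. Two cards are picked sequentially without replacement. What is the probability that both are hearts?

P(all hearts) = 7/17 × 6/16 = 42/272 = 21/136.

21/136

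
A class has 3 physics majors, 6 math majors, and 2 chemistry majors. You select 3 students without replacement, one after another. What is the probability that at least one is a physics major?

P(no physics majors) = 8/11 × 7/10 × 6/9 = 336/990 = 56/165.
P(at least one) = 1 − 56/165 = 109/165.

109/165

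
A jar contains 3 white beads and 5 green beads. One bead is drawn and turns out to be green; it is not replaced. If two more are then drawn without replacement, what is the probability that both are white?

1/7

After the first draw, 3 of the remaining 7 beads are white.
P = 3/7 × 2/6 = 6/42 = 1/7.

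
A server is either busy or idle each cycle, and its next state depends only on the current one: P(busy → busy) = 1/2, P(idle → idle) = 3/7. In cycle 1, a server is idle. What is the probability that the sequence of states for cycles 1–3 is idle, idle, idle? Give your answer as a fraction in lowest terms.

Cycle 1 is given. For each transition, use the conditional probability from the current state:
P(idle | idle) = 3/7; P(idle | idle) = 3/7.
P = 3/7 × 3/7 = 9/49.

9/49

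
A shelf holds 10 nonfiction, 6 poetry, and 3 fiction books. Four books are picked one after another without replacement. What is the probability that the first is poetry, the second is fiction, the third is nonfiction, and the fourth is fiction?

Multiply the probability of each draw given the previous ones:
P = 6/19 × 3/18 × 10/17 × 2/16 = 360/93024 = 5/1292.

5/1292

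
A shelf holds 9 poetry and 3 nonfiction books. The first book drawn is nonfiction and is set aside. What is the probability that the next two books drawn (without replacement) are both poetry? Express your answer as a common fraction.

With the first book removed, 9 poetry remain out of 11.
P = 9/11 × 8/10 = 72/110 = 36/55.

36/55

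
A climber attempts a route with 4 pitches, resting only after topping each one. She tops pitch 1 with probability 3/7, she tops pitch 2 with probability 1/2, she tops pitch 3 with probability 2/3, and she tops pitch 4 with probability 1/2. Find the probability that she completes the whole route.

Multiplying along the chain,
P = 3/7 × 1/2 × 2/3 × 1/2 = 6/84 = 1/14.

1/14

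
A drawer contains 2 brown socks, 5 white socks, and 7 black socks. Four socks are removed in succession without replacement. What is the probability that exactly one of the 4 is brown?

40/91

One ordering (brown drawn first) has probability 2/14 × 12/13 × 11/12 × 10/11 = 2640/24024 = 10/91.
There are C(4,1) = 4 such orderings, each equally likely, so P = 4 × 10/91 = 40/91.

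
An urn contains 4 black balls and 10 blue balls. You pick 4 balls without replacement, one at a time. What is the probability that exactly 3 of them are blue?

480/1001

One ordering (blue drawn first) has probability 10/14 × 9/13 × 8/12 × 4/11 = 2880/24024 = 120/1001.
There are C(4,3) = 4 such orderings, each equally likely, so P = 4 × 120/1001 = 480/1001.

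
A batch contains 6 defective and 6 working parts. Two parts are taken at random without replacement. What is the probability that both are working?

P = 6/12 × 5/11 = 30/132 = 5/22.

5/22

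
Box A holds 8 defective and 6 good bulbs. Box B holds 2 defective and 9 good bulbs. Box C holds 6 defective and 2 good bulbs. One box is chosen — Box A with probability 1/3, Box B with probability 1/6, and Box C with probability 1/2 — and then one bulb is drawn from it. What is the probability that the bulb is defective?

367/616

From Box A: P(defective) = 8/14.
From Box B: P(defective) = 2/11.
From Box C: P(defective) = 6/8.
Total probability = (1/3)(8/14) + (1/6)(2/11) + (1/2)(6/8) = 367/616.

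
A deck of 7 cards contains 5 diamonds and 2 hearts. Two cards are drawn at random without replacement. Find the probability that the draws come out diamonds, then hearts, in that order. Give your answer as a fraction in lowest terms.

5/21

Chain rule:
P = 5/7 × 2/6 = 10/42 = 5/21.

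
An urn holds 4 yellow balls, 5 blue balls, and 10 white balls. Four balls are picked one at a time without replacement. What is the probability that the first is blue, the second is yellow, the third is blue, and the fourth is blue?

5/1938

Each draw changes the counts, so multiply the conditional probabilities along the sequence:
P = 5/19 × 4/18 × 4/17 × 3/16 = 240/93024 = 5/1938.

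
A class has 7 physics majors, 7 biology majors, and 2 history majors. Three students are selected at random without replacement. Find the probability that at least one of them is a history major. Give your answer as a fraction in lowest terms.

7/20

P(no history majors) = 14/16 × 13/15 × 12/14 = 2184/3360 = 13/20.
P(at least one) = 1 − 13/20 = 7/20.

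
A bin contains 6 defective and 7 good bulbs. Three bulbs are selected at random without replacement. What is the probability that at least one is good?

133/143

P(no good) = 6/13 × 5/12 × 4/11 = 120/1716 = 10/143.
P(at least one) = 1 − 10/143 = 133/143.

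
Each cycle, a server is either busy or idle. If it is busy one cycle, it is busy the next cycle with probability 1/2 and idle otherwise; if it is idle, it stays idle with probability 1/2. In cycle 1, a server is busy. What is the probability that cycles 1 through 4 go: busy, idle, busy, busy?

1/8

Cycle 1 is given. For each transition, use the conditional probability from the current state:
P(idle | busy) = 1/2; P(busy | idle) = 1/2; P(busy | busy) = 1/2.
P = 1/2 × 1/2 × 1/2 = 1/8.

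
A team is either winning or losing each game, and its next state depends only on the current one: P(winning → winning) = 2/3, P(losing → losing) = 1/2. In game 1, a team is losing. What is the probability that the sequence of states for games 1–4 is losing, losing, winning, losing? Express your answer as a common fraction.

1/12

Game 1 is given. For each transition, use the conditional probability from the current state:
P(losing | losing) = 1/2; P(winning | losing) = 1/2; P(losing | winning) = 1/3.
P = 1/2 × 1/2 × 1/3 = 1/12.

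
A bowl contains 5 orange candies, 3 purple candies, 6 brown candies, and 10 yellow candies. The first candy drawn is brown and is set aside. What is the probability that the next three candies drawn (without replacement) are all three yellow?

With the first candy removed, 10 yellow remain out of 23.
P = 10/23 × 9/22 × 8/21 = 720/10626 = 120/1771.

120/1771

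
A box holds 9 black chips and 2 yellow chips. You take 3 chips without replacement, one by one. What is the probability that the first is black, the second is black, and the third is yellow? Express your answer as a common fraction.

Chain rule:
P = 9/11 × 8/10 × 2/9 = 144/990 = 8/55.

8/55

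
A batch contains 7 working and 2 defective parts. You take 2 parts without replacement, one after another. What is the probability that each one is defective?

P(all defective) = 2/9 × 1/8 = 2/72 = 1/36.

1/36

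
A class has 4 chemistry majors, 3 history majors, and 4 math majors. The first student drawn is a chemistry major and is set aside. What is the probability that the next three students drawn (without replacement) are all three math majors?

1/30

After the first draw, 4 of the remaining 10 students are math majors.
P = 4/10 × 3/9 × 2/8 = 24/720 = 1/30.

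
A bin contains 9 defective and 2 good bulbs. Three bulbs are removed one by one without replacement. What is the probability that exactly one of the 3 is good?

One ordering (good drawn first) has probability 2/11 × 9/10 × 8/9 = 144/990 = 8/55.
There are C(3,1) = 3 such orderings, each equally likely, so P = 3 × 8/55 = 24/55.

24/55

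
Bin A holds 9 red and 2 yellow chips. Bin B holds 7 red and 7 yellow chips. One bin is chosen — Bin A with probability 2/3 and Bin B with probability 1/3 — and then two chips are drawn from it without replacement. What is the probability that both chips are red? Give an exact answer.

From Bin A: P(both red) = (9/11)(8/10) = 36/55.
From Bin B: P(both red) = (7/14)(6/13) = 3/13.
Total probability = (2/3)(36/55) + (1/3)(3/13) = 367/715.

367/715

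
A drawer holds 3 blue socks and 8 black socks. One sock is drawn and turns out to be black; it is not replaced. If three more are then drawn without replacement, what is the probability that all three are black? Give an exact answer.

7/24

After the first draw, 7 of the remaining 10 socks are black.
P = 7/10 × 6/9 × 5/8 = 210/720 = 7/24.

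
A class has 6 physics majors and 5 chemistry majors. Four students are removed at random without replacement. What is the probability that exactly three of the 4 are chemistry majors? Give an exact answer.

2/11

One ordering (chemistry majors drawn first) has probability 5/11 × 4/10 × 3/9 × 6/8 = 360/7920 = 1/22.
There are C(4,3) = 4 such orderings, each equally likely, so P = 4 × 1/22 = 2/11.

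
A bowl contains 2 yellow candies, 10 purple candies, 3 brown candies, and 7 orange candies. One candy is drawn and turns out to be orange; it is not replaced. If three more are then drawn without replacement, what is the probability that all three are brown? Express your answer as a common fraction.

1/1330

With the first candy removed, 3 brown remain out of 21.
P = 3/21 × 2/20 × 1/19 = 6/7980 = 1/1330.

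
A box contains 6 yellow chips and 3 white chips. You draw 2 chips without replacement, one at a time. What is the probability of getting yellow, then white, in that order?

1/4

Each draw changes the counts, so multiply the conditional probabilities along the sequence:
P = 6/9 × 3/8 = 18/72 = 1/4.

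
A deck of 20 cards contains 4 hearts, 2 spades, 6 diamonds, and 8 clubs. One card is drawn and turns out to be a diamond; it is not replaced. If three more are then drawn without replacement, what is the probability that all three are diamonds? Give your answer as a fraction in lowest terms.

With the first card removed, 5 diamonds remain out of 19.
P = 5/19 × 4/18 × 3/17 = 60/5814 = 10/969.

10/969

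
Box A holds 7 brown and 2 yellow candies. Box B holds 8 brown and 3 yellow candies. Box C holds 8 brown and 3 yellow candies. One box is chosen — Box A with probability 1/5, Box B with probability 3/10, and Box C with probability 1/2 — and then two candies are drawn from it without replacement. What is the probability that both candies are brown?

1729/3300

From Box A: P(both brown) = (7/9)(6/8) = 7/12.
From Box B: P(both brown) = (8/11)(7/10) = 28/55.
From Box C: P(both brown) = (8/11)(7/10) = 28/55.
Total probability = (1/5)(7/12) + (3/10)(28/55) + (1/2)(28/55) = 1729/3300.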